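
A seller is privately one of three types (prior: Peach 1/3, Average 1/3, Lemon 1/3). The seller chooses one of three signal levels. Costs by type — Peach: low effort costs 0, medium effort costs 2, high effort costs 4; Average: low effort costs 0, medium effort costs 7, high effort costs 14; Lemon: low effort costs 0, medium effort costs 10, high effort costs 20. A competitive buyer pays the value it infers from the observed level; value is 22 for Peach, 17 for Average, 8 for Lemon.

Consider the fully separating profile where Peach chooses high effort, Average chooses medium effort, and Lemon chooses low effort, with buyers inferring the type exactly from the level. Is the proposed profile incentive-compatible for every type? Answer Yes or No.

Separating prices: high effort → 22, medium effort → 17, low effort → 8.
Peach (assigned high effort): low effort: 8 − 0 = 8; medium effort: 17 − 2 = 15; high effort: 22 − 4 = 18. Peach stays.
Average (assigned medium effort): low effort: 8 − 0 = 8; medium effort: 17 − 7 = 10; high effort: 22 − 14 = 8. Average stays.
Lemon (assigned low effort): low effort: 8 − 0 = 8; medium effort: 17 − 10 = 7; high effort: 22 − 20 = 2. Lemon stays.
Every type prefers its assigned level; separation holds.

Yes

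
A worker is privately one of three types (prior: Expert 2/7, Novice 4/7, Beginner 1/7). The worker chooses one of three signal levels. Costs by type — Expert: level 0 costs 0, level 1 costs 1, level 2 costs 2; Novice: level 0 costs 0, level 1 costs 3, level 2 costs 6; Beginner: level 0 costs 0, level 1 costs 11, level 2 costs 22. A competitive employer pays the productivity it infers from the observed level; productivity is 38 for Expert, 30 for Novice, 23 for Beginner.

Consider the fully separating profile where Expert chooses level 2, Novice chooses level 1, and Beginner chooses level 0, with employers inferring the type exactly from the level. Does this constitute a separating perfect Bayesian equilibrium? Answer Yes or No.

Separating wages: level 2 → 38, level 1 → 30, level 0 → 23.
Expert (assigned level 2): level 0: 23 − 0 = 23; level 1: 30 − 1 = 29; level 2: 38 − 2 = 36. Expert stays.
Novice (assigned level 1): level 0: 23 − 0 = 23; level 1: 30 − 3 = 27; level 2: 38 − 6 = 32. Novice prefers level 2.
Beginner (assigned level 0): level 0: 23 − 0 = 23; level 1: 30 − 11 = 19; level 2: 38 − 22 = 16. Beginner stays.
At least one type deviates; the separating profile fails.

No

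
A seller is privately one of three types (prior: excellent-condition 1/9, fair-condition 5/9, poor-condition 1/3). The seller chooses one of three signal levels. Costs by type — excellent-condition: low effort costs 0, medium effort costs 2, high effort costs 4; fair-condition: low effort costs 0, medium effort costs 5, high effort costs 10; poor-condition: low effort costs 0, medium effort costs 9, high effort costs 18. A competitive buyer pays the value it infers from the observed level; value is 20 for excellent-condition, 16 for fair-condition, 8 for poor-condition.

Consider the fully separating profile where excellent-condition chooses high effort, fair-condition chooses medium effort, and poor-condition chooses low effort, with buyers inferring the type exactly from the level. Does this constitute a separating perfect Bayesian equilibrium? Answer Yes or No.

Yes

Separating prices: high effort → 20, medium effort → 16, low effort → 8.
excellent-condition (assigned high effort): low effort: 8 − 0 = 8; medium effort: 16 − 2 = 14; high effort: 20 − 4 = 16. excellent-condition stays.
fair-condition (assigned medium effort): low effort: 8 − 0 = 8; medium effort: 16 − 5 = 11; high effort: 20 − 10 = 10. fair-condition stays.
poor-condition (assigned low effort): low effort: 8 − 0 = 8; medium effort: 16 − 9 = 7; high effort: 20 − 18 = 2. poor-condition stays.
Every type prefers its assigned level; separation holds.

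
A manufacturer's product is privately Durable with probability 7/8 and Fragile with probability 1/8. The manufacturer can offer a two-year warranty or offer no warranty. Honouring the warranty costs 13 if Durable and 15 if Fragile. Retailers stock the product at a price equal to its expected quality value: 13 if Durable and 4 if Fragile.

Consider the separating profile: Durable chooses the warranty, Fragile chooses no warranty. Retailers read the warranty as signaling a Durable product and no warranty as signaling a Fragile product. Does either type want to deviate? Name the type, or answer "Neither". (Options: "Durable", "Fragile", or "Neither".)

The warranty pays 13; no warranty pays 4.
Durable: assigned the warranty, nets 13 − 13 = 0; deviating to no warranty nets 4.
Fragile: assigned no warranty, nets 4; deviating to the warranty nets 13 − 15 = -2.
The Durable type gains 4 by deviating.

Durable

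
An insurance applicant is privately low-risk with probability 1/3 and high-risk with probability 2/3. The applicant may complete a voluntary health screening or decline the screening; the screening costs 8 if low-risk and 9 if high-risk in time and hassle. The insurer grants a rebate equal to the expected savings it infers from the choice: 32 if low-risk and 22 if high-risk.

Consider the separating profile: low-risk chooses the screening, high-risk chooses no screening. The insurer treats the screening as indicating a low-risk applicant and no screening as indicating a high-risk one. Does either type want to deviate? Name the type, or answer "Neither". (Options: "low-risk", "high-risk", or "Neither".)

The screening pays 32; no screening pays 22.
low-risk: assigned the screening, nets 32 − 8 = 24; deviating to no screening nets 22.
high-risk: assigned no screening, nets 22; deviating to the screening nets 32 − 9 = 23.
The high-risk type gains 1 by deviating.

high-risk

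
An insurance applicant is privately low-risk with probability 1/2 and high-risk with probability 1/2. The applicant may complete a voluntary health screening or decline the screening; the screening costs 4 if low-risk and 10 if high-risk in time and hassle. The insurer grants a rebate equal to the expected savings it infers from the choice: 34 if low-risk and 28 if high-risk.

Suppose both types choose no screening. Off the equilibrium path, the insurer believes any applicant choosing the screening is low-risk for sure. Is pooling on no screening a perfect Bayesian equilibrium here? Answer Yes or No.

On path, the insurer holds the prior and pays 1/2·34 + 1/2·28 = 31. Off path (the screening), believing low-risk, it pays 34.
low-risk: no screening nets 31; the screening nets 34 − 4 = 30. low-risk stays.
high-risk: no screening nets 31; the screening nets 34 − 10 = 24. high-risk stays.
No type deviates, so pooling is sustained.

Yes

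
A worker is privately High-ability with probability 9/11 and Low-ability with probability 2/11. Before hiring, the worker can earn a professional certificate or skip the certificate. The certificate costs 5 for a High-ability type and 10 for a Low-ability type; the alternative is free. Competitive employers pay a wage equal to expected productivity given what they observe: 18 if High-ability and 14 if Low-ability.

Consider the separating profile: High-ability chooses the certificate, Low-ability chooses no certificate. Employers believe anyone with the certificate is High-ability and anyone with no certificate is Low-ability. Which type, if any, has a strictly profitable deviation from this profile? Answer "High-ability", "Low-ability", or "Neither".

The certificate pays 18; no certificate pays 14.
High-ability: assigned the certificate, nets 18 − 5 = 13; deviating to no certificate nets 14.
Low-ability: assigned no certificate, nets 14; deviating to the certificate nets 18 − 10 = 8.
The High-ability type gains 1 by deviating.

High-ability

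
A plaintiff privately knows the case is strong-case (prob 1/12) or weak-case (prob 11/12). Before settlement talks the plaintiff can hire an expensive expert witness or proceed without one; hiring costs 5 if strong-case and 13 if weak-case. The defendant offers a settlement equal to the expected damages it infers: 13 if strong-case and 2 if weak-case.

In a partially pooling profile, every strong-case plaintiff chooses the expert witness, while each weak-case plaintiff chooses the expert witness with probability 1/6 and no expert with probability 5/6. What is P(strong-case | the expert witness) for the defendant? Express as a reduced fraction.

P(the expert witness) = (1/12)·1 + (11/12)·(1/6) = 17/72.
By Bayes' rule, P(strong-case | the expert witness) = (1/12) / (17/72) = 6/17.

6/17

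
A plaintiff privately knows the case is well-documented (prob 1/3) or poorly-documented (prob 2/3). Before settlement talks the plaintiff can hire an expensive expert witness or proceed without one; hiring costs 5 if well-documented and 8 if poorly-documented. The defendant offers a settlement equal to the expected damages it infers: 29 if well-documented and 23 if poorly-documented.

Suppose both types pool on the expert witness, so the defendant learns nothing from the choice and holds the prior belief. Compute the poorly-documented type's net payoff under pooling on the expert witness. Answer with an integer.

17

Pooled settlement = 1/3·29 + 2/3·23 = 25.
poorly-documented pays cost 8 for the expert witness, so net payoff = 25 − 8 = 17.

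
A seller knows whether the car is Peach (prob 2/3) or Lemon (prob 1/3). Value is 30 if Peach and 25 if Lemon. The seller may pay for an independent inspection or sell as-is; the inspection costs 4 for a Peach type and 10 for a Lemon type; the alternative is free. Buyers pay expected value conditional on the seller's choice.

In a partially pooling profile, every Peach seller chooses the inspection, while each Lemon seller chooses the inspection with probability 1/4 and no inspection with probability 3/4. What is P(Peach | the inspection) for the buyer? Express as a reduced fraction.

P(the inspection) = (2/3)·1 + (1/3)·(1/4) = 3/4.
By Bayes' rule, P(Peach | the inspection) = (2/3) / (3/4) = 8/9.

8/9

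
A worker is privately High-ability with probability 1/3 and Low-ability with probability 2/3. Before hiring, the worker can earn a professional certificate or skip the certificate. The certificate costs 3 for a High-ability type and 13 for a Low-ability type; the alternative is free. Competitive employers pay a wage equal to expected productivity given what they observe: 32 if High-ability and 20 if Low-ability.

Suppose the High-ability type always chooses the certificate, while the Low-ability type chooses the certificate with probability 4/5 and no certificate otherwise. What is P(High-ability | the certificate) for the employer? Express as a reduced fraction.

P(the certificate) = (1/3)·1 + (2/3)·(4/5) = 13/15.
By Bayes' rule, P(High-ability | the certificate) = (1/3) / (13/15) = 5/13.

5/13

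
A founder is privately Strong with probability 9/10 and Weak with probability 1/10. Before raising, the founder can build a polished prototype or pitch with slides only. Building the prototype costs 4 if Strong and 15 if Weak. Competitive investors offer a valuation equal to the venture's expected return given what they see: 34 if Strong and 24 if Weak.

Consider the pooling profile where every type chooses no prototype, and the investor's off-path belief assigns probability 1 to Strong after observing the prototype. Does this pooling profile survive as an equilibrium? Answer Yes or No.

On path, the investor holds the prior and pays 9/10·34 + 1/10·24 = 33. Off path (the prototype), believing Strong, it pays 34.
Strong: no prototype nets 33; the prototype nets 34 − 4 = 30. Strong stays.
Weak: no prototype nets 33; the prototype nets 34 − 15 = 19. Weak stays.
No type deviates, so pooling is sustained.

Yes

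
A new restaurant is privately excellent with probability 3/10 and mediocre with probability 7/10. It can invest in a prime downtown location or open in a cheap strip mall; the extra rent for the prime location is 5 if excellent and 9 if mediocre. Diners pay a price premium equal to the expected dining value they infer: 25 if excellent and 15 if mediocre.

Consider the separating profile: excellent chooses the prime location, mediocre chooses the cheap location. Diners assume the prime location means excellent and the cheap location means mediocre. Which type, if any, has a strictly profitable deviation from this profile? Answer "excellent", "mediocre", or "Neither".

mediocre

The prime location pays 25; the cheap location pays 15.
excellent: assigned the prime location, nets 25 − 5 = 20; deviating to the cheap location nets 15.
mediocre: assigned the cheap location, nets 15; deviating to the prime location nets 25 − 9 = 16.
The mediocre type gains 1 by deviating.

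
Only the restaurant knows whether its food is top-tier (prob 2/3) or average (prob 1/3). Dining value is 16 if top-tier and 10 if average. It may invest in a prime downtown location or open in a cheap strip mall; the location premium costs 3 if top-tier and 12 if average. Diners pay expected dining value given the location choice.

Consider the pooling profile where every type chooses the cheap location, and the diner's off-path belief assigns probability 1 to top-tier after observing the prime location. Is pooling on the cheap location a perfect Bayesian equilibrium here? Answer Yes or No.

On path, the diner holds the prior and pays 2/3·16 + 1/3·10 = 14. Off path (the prime location), believing top-tier, it pays 16.
top-tier: the cheap location nets 14; the prime location nets 16 − 3 = 13. top-tier stays.
average: the cheap location nets 14; the prime location nets 16 − 12 = 4. average stays.
No type deviates, so pooling is sustained.

Yes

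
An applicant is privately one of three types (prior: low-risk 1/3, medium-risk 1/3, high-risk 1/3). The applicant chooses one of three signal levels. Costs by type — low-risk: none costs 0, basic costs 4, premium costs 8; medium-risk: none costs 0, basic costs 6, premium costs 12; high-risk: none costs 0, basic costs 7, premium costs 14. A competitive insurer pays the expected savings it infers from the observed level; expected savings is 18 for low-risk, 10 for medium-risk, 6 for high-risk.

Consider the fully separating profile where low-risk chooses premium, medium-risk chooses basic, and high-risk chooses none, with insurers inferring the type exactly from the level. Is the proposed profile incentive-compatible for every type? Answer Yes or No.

No

Separating rebates: premium → 18, basic → 10, none → 6.
low-risk (assigned premium): none: 6 − 0 = 6; basic: 10 − 4 = 6; premium: 18 − 8 = 10. low-risk stays.
medium-risk (assigned basic): none: 6 − 0 = 6; basic: 10 − 6 = 4; premium: 18 − 12 = 6. medium-risk prefers none.
high-risk (assigned none): none: 6 − 0 = 6; basic: 10 − 7 = 3; premium: 18 − 14 = 4. high-risk stays.
At least one type deviates; the separating profile fails.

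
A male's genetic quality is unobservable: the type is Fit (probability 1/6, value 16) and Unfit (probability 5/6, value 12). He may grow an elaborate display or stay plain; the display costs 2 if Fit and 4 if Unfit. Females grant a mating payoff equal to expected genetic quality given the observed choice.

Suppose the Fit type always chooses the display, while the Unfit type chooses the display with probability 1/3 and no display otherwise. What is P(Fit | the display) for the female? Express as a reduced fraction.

P(the display) = (1/6)·1 + (5/6)·(1/3) = 4/9.
By Bayes' rule, P(Fit | the display) = (1/6) / (4/9) = 3/8.

3/8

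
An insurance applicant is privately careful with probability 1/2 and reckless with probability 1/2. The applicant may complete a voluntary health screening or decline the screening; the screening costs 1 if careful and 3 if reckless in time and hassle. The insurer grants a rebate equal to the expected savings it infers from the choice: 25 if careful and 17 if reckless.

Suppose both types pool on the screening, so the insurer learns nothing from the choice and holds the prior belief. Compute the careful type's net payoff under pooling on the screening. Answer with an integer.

Pooled rebate = 1/2·25 + 1/2·17 = 21.
careful pays cost 1 for the screening, so net payoff = 21 − 1 = 20.

20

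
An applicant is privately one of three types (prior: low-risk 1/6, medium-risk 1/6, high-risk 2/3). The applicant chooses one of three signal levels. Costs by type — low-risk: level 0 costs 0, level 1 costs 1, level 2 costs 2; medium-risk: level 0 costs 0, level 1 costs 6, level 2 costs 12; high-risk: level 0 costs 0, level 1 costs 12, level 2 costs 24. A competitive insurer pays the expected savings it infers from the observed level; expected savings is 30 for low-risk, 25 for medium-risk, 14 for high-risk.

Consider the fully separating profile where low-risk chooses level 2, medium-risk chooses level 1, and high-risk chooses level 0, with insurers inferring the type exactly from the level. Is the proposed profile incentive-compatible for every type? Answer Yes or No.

Separating rebates: level 2 → 30, level 1 → 25, level 0 → 14.
low-risk (assigned level 2): level 0: 14 − 0 = 14; level 1: 25 − 1 = 24; level 2: 30 − 2 = 28. low-risk stays.
medium-risk (assigned level 1): level 0: 14 − 0 = 14; level 1: 25 − 6 = 19; level 2: 30 − 12 = 18. medium-risk stays.
high-risk (assigned level 0): level 0: 14 − 0 = 14; level 1: 25 − 12 = 13; level 2: 30 − 24 = 6. high-risk stays.
Every type prefers its assigned level; separation holds.

Yes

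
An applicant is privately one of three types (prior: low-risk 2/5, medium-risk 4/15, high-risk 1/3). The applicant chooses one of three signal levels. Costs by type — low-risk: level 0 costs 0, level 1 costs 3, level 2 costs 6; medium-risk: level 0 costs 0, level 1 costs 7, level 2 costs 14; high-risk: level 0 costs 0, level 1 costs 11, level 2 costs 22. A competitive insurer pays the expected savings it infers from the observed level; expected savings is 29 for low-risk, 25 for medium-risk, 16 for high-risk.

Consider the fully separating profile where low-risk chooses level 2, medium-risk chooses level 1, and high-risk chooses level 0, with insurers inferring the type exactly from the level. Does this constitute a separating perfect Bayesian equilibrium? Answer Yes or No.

Yes

Separating rebates: level 2 → 29, level 1 → 25, level 0 → 16.
low-risk (assigned level 2): level 0: 16 − 0 = 16; level 1: 25 − 3 = 22; level 2: 29 − 6 = 23. low-risk stays.
medium-risk (assigned level 1): level 0: 16 − 0 = 16; level 1: 25 − 7 = 18; level 2: 29 − 14 = 15. medium-risk stays.
high-risk (assigned level 0): level 0: 16 − 0 = 16; level 1: 25 − 11 = 14; level 2: 29 − 22 = 7. high-risk stays.
Every type prefers its assigned level; separation holds.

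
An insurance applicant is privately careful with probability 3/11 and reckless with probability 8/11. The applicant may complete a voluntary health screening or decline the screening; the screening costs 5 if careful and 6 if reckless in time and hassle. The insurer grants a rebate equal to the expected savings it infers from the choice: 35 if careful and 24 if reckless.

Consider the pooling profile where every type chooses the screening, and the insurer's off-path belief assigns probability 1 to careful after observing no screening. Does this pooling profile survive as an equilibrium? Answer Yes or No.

No

On path, the insurer holds the prior and pays 3/11·35 + 8/11·24 = 27. Off path (no screening), believing careful, it pays 35.
careful: the screening nets 27 − 5 = 22; no screening nets 35. careful would deviate.
reckless: the screening nets 27 − 6 = 21; no screening nets 35. reckless would deviate.
A type deviates, so pooling fails.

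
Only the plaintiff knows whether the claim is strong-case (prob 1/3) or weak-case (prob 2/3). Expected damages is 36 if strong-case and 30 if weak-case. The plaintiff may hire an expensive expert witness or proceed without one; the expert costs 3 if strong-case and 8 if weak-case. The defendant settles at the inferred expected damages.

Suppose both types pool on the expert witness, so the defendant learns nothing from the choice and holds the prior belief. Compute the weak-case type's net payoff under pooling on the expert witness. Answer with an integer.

24

Pooled settlement = 1/3·36 + 2/3·30 = 32.
weak-case pays cost 8 for the expert witness, so net payoff = 32 − 8 = 24.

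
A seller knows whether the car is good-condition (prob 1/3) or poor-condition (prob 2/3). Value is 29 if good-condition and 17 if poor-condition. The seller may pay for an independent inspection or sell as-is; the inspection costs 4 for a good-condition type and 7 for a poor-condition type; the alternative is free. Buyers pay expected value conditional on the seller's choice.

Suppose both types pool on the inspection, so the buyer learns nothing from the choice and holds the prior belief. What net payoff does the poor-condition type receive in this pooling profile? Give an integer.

14

Pooled price = 1/3·29 + 2/3·17 = 21.
poor-condition pays cost 7 for the inspection, so net payoff = 21 − 7 = 14.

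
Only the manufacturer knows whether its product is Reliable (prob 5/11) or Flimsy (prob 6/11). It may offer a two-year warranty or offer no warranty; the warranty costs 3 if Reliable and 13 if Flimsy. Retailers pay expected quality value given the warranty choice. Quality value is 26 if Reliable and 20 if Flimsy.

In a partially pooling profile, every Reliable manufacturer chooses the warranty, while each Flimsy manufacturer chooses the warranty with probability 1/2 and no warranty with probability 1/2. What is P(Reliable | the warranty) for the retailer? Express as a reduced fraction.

5/8

P(the warranty) = (5/11)·1 + (6/11)·(1/2) = 8/11.
By Bayes' rule, P(Reliable | the warranty) = (5/11) / (8/11) = 5/8.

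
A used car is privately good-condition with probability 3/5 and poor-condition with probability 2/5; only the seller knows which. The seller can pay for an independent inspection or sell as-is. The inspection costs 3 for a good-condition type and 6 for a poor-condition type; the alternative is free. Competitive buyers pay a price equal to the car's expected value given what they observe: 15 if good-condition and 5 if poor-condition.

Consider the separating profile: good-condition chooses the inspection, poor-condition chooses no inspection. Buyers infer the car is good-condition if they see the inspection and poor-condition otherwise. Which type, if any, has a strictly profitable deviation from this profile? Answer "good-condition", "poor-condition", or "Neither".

The inspection pays 15; no inspection pays 5.
good-condition: assigned the inspection, nets 15 − 3 = 12; deviating to no inspection nets 5.
poor-condition: assigned no inspection, nets 5; deviating to the inspection nets 15 − 6 = 9.
The poor-condition type gains 4 by deviating.

poor-condition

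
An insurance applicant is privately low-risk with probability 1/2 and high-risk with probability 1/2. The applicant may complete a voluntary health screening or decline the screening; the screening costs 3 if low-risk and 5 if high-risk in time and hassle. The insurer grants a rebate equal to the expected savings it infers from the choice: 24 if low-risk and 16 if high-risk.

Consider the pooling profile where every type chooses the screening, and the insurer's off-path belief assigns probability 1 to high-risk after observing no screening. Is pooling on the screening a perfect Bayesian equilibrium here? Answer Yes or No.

On path, the insurer holds the prior and pays 1/2·24 + 1/2·16 = 20. Off path (no screening), believing high-risk, it pays 16.
low-risk: the screening nets 20 − 3 = 17; no screening nets 16. low-risk stays.
high-risk: the screening nets 20 − 5 = 15; no screening nets 16. high-risk would deviate.
A type deviates, so pooling fails.

No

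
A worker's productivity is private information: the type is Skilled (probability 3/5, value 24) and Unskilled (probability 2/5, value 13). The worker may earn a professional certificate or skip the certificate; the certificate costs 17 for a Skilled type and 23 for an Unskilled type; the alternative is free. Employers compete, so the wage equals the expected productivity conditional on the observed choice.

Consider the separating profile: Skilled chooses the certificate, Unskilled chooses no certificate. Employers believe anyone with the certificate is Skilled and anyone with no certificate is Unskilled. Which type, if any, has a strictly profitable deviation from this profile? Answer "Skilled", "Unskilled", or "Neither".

The certificate pays 24; no certificate pays 13.
Skilled: assigned the certificate, nets 24 − 17 = 7; deviating to no certificate nets 13.
Unskilled: assigned no certificate, nets 13; deviating to the certificate nets 24 − 23 = 1.
The Skilled type gains 6 by deviating.

Skilled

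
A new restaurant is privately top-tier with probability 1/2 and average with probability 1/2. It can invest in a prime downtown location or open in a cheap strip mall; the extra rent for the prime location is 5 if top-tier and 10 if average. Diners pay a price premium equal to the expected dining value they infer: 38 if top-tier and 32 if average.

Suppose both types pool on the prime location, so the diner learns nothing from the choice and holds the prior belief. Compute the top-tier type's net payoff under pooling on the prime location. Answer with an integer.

Pooled price premium = 1/2·38 + 1/2·32 = 35.
top-tier pays cost 5 for the prime location, so net payoff = 35 − 5 = 30.

30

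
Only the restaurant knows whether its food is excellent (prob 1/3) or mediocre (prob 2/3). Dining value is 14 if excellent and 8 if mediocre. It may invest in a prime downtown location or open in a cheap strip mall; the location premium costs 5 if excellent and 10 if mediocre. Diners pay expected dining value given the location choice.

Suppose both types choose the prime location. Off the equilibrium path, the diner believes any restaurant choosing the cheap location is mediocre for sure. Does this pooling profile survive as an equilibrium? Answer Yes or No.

No

On path, the diner holds the prior and pays 1/3·14 + 2/3·8 = 10. Off path (the cheap location), believing mediocre, it pays 8.
excellent: the prime location nets 10 − 5 = 5; the cheap location nets 8. excellent would deviate.
mediocre: the prime location nets 10 − 10 = 0; the cheap location nets 8. mediocre would deviate.
A type deviates, so pooling fails.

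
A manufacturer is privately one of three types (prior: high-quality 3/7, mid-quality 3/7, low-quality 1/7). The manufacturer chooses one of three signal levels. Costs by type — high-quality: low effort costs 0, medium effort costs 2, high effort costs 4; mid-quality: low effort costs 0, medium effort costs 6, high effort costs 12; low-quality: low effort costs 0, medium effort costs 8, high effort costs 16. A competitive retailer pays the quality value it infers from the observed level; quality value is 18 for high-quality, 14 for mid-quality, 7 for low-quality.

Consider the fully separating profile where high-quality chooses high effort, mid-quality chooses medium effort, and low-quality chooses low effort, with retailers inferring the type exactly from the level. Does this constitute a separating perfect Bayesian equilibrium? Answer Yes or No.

Separating prices: high effort → 18, medium effort → 14, low effort → 7.
high-quality (assigned high effort): low effort: 7 − 0 = 7; medium effort: 14 − 2 = 12; high effort: 18 − 4 = 14. high-quality stays.
mid-quality (assigned medium effort): low effort: 7 − 0 = 7; medium effort: 14 − 6 = 8; high effort: 18 − 12 = 6. mid-quality stays.
low-quality (assigned low effort): low effort: 7 − 0 = 7; medium effort: 14 − 8 = 6; high effort: 18 − 16 = 2. low-quality stays.
Every type prefers its assigned level; separation holds.

Yes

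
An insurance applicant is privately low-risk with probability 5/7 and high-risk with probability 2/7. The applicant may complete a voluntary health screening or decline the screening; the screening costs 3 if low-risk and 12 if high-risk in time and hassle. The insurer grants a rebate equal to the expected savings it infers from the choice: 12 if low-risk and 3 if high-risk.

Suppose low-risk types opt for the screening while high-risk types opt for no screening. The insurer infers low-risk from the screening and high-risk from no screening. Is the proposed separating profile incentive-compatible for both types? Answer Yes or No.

Yes

Under these beliefs, the screening earns rebate 12 and no screening earns rebate 3.
low-risk: the screening nets 12 − 3 = 9; no screening nets 3. low-risk prefers the screening.
high-risk: the screening nets 12 − 12 = 0; no screening nets 3. high-risk prefers no screening.
Neither type deviates, so the separating profile is an equilibrium.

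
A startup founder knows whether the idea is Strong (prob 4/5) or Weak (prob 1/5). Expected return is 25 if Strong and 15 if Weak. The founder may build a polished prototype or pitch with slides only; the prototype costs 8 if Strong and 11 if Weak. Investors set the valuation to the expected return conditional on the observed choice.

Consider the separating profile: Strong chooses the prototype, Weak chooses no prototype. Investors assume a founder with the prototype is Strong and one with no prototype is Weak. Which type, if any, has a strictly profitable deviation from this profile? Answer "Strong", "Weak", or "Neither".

The prototype pays 25; no prototype pays 15.
Strong: assigned the prototype, nets 25 − 8 = 17; deviating to no prototype nets 15.
Weak: assigned no prototype, nets 15; deviating to the prototype nets 25 − 11 = 14.
Both types strictly prefer their assigned action; no profitable deviation.

Neither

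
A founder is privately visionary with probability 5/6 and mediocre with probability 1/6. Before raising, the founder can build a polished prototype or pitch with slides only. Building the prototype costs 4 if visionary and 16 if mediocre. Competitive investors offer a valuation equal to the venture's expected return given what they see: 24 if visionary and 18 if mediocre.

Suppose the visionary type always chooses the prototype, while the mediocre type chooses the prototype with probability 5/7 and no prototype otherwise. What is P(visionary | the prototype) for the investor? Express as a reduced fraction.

7/8

P(the prototype) = (5/6)·1 + (1/6)·(5/7) = 20/21.
By Bayes' rule, P(visionary | the prototype) = (5/6) / (20/21) = 7/8.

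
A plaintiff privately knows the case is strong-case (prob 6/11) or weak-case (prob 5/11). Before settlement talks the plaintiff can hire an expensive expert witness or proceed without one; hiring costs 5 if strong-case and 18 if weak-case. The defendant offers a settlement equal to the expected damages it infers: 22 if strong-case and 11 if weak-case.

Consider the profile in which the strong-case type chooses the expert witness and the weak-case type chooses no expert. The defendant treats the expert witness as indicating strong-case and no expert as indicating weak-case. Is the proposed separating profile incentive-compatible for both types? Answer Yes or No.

Under these beliefs, the expert witness earns settlement 22 and no expert earns settlement 11.
strong-case: the expert witness nets 22 − 5 = 17; no expert nets 11. strong-case prefers the expert witness.
weak-case: the expert witness nets 22 − 18 = 4; no expert nets 11. weak-case prefers no expert.
Neither type deviates, so the separating profile is an equilibrium.

Yes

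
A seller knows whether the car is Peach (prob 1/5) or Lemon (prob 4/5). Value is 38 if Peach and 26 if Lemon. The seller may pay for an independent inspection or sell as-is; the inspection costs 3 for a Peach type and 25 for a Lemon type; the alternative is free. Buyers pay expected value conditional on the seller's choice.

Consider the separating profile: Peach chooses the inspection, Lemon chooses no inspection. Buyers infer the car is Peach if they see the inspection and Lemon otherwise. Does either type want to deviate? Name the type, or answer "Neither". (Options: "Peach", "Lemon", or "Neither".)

Neither

The inspection pays 38; no inspection pays 26.
Peach: assigned the inspection, nets 38 − 3 = 35; deviating to no inspection nets 26.
Lemon: assigned no inspection, nets 26; deviating to the inspection nets 38 − 25 = 13.
Both types strictly prefer their assigned action; no profitable deviation.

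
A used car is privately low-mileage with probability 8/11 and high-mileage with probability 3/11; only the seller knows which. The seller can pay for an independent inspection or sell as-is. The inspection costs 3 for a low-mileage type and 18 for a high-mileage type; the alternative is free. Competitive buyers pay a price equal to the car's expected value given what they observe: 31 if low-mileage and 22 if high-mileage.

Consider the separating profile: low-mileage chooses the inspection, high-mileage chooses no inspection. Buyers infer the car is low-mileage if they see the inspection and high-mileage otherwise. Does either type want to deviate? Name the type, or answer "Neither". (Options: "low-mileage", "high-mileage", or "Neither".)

Neither

The inspection pays 31; no inspection pays 22.
low-mileage: assigned the inspection, nets 31 − 3 = 28; deviating to no inspection nets 22.
high-mileage: assigned no inspection, nets 22; deviating to the inspection nets 31 − 18 = 13.
Both types strictly prefer their assigned action; no profitable deviation.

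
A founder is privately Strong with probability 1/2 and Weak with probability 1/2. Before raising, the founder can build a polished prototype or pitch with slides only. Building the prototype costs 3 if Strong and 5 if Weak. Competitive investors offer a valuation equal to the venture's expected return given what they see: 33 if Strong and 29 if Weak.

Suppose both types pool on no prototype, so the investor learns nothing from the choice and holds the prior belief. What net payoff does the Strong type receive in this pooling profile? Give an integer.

Pooled valuation = 1/2·33 + 1/2·29 = 31.
Strong pays no cost for no prototype, so net payoff = 31.

31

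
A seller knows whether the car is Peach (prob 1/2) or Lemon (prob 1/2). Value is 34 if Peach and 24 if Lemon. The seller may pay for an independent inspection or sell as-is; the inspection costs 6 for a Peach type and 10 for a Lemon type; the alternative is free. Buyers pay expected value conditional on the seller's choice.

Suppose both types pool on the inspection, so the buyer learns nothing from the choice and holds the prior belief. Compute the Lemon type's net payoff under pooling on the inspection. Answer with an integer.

19

Pooled price = 1/2·34 + 1/2·24 = 29.
Lemon pays cost 10 for the inspection, so net payoff = 29 − 10 = 19.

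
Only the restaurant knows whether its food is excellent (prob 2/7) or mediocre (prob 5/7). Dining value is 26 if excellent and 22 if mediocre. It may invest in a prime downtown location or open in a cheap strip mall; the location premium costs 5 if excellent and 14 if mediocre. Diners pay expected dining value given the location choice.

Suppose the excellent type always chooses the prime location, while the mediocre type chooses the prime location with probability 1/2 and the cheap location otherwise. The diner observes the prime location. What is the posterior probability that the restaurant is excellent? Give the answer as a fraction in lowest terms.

4/9

P(the prime location) = (2/7)·1 + (5/7)·(1/2) = 9/14.
By Bayes' rule, P(excellent | the prime location) = (2/7) / (9/14) = 4/9.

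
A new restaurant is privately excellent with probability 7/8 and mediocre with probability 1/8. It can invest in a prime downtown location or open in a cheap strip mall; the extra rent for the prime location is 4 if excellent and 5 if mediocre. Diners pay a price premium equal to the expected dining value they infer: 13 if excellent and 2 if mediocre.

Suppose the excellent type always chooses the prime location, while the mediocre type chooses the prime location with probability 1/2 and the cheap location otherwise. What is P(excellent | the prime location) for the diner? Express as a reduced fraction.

14/15

P(the prime location) = (7/8)·1 + (1/8)·(1/2) = 15/16.
By Bayes' rule, P(excellent | the prime location) = (7/8) / (15/16) = 14/15.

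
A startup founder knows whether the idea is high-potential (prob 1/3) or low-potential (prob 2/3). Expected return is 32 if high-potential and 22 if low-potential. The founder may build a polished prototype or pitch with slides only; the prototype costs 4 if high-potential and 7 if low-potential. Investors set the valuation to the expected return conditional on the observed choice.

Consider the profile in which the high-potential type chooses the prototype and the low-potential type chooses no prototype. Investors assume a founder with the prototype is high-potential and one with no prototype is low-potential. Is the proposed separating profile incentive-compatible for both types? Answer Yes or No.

No

Under these beliefs, the prototype earns valuation 32 and no prototype earns valuation 22.
high-potential: the prototype nets 32 − 4 = 28; no prototype nets 22. high-potential prefers the prototype.
low-potential: the prototype nets 32 − 7 = 25; no prototype nets 22. low-potential would deviate to the prototype.
low-potential has a profitable deviation, so the profile is not an equilibrium.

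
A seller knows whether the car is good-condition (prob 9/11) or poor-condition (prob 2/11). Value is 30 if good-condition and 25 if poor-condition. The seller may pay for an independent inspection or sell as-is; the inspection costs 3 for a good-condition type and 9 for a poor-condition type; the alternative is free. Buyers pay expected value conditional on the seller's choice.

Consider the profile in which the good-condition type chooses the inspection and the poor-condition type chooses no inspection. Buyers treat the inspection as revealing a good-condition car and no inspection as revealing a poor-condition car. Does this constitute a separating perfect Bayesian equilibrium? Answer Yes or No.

Under these beliefs, the inspection earns price 30 and no inspection earns price 25.
good-condition: the inspection nets 30 − 3 = 27; no inspection nets 25. good-condition prefers the inspection.
poor-condition: the inspection nets 30 − 9 = 21; no inspection nets 25. poor-condition prefers no inspection.
Neither type deviates, so the separating profile is an equilibrium.

Yes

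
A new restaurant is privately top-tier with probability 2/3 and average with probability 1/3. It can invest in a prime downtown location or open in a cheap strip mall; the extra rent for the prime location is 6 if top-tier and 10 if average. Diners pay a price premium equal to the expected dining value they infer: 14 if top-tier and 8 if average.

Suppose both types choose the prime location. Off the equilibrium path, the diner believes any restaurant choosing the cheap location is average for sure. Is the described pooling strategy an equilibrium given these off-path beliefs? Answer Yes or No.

On path, the diner holds the prior and pays 2/3·14 + 1/3·8 = 12. Off path (the cheap location), believing average, it pays 8.
top-tier: the prime location nets 12 − 6 = 6; the cheap location nets 8. top-tier would deviate.
average: the prime location nets 12 − 10 = 2; the cheap location nets 8. average would deviate.
A type deviates, so pooling fails.

No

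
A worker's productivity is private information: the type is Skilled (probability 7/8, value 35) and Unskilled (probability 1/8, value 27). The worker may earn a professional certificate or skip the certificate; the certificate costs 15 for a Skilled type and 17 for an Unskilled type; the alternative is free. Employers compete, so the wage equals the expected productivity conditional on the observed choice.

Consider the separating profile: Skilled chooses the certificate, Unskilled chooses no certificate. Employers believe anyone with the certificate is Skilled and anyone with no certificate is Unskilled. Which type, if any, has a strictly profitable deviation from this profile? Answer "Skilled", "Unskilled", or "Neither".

The certificate pays 35; no certificate pays 27.
Skilled: assigned the certificate, nets 35 − 15 = 20; deviating to no certificate nets 27.
Unskilled: assigned no certificate, nets 27; deviating to the certificate nets 35 − 17 = 18.
The Skilled type gains 7 by deviating.

Skilled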